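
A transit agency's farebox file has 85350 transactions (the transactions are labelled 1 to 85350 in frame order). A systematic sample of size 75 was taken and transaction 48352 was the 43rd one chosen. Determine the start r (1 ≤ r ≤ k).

556

k = 85350/75 = 1138
r = 48352 − (43−1)×1138 = 48352 − 47796 = 556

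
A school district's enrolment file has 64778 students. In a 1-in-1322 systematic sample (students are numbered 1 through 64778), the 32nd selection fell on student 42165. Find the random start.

k = 1322
r = 42165 − (32−1)×1322 = 42165 − 40982 = 1183

1183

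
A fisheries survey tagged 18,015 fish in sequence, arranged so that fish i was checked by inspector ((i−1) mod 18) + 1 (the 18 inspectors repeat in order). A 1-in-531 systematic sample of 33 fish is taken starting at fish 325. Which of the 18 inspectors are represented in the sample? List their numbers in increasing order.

1, 10

Consecutive selections differ by k = 531, so their inspector numbers differ by 531 mod 18 = 9.
gcd(531, 18) = 9, so the sample visits 18/9 = 2 distinct residues mod 18.
Start 325 is inspector 1; the inspectors hit are 1, 10.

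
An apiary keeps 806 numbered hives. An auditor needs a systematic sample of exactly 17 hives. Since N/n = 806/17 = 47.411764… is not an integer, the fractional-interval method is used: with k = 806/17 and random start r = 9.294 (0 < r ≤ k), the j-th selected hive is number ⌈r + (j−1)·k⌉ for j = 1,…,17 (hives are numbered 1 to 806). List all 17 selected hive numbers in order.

10, 57, 105, 152, 199, 247, 294, 342, 389, 436, 484, 531, 579, 626, 674, 721, 768

j=1: r + 0k = 9.294 → ⌈·⌉ = 10
j=2: r + 1k = 56.705764… → ⌈·⌉ = 57
j=3: r + 2k = 104.117529… → ⌈·⌉ = 105
j=4: r + 3k = 151.529294… → ⌈·⌉ = 152
j=5: r + 4k = 198.941058… → ⌈·⌉ = 199
j=6: r + 5k = 246.352823… → ⌈·⌉ = 247
j=7: r + 6k = 293.764588… → ⌈·⌉ = 294
j=8: r + 7k = 341.176352… → ⌈·⌉ = 342
j=9: r + 8k = 388.588117… → ⌈·⌉ = 389
j=10: r + 9k = 435.999882… → ⌈·⌉ = 436
j=11: r + 10k = 483.411647… → ⌈·⌉ = 484
j=12: r + 11k = 530.823411… → ⌈·⌉ = 531
j=13: r + 12k = 578.235176… → ⌈·⌉ = 579
j=14: r + 13k = 625.646941… → ⌈·⌉ = 626
j=15: r + 14k = 673.058705… → ⌈·⌉ = 674
j=16: r + 15k = 720.470470… → ⌈·⌉ = 721
j=17: r + 16k = 767.882235… → ⌈·⌉ = 768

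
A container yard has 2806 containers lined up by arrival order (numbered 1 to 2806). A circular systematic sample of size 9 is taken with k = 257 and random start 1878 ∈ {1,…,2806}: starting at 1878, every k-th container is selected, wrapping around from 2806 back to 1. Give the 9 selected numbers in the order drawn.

1878, 2135, 2392, 2649, 100, 357, 614, 871, 1128

Selection 1: 1878
Selection 2: 1878 + 257 = 2135
Selection 3: 2135 + 257 = 2392
Selection 4: 2392 + 257 = 2649
Selection 5: 2649 + 257 = 2906 → 2906 − 2806 = 100
Selection 6: 100 + 257 = 357
Selection 7: 357 + 257 = 614
Selection 8: 614 + 257 = 871
Selection 9: 871 + 257 = 1128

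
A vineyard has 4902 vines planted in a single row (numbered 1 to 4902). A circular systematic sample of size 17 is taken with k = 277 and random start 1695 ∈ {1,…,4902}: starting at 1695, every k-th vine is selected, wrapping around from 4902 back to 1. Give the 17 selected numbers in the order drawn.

1695, 1972, 2249, 2526, 2803, 3080, 3357, 3634, 3911, 4188, 4465, 4742, 117, 394, 671, 948, 1225

Selection 1: 1695
Selection 2: 1695 + 277 = 1972
Selection 3: 1972 + 277 = 2249
Selection 4: 2249 + 277 = 2526
Selection 5: 2526 + 277 = 2803
Selection 6: 2803 + 277 = 3080
Selection 7: 3080 + 277 = 3357
Selection 8: 3357 + 277 = 3634
Selection 9: 3634 + 277 = 3911
Selection 10: 3911 + 277 = 4188
Selection 11: 4188 + 277 = 4465
Selection 12: 4465 + 277 = 4742
Selection 13: 4742 + 277 = 5019 → 5019 − 4902 = 117
Selection 14: 117 + 277 = 394
Selection 15: 394 + 277 = 671
Selection 16: 671 + 277 = 948
Selection 17: 948 + 277 = 1225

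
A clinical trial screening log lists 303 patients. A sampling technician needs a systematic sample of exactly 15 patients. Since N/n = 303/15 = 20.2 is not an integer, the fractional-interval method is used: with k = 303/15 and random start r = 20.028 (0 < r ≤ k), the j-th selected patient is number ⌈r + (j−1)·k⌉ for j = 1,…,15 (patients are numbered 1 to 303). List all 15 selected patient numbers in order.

21, 41, 61, 81, 101, 122, 142, 162, 182, 202, 223, 243, 263, 283, 303

j=1: r + 0k = 20.028 → ⌈·⌉ = 21
j=2: r + 1k = 40.228 → ⌈·⌉ = 41
j=3: r + 2k = 60.428 → ⌈·⌉ = 61
j=4: r + 3k = 80.628 → ⌈·⌉ = 81
j=5: r + 4k = 100.828 → ⌈·⌉ = 101
j=6: r + 5k = 121.028 → ⌈·⌉ = 122
j=7: r + 6k = 141.228 → ⌈·⌉ = 142
j=8: r + 7k = 161.428 → ⌈·⌉ = 162
j=9: r + 8k = 181.628 → ⌈·⌉ = 182
j=10: r + 9k = 201.828 → ⌈·⌉ = 202
j=11: r + 10k = 222.028 → ⌈·⌉ = 223
j=12: r + 11k = 242.228 → ⌈·⌉ = 243
j=13: r + 12k = 262.428 → ⌈·⌉ = 263
j=14: r + 13k = 282.628 → ⌈·⌉ = 283
j=15: r + 14k = 302.828 → ⌈·⌉ = 303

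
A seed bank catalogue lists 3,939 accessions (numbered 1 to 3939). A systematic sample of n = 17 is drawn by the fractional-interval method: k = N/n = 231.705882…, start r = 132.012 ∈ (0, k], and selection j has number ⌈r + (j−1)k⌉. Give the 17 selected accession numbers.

j=1: r + 0k = 132.012 → ⌈·⌉ = 133
j=2: r + 1k = 363.717882… → ⌈·⌉ = 364
j=3: r + 2k = 595.423764… → ⌈·⌉ = 596
j=4: r + 3k = 827.129647… → ⌈·⌉ = 828
j=5: r + 4k = 1058.835529… → ⌈·⌉ = 1059
j=6: r + 5k = 1290.541411… → ⌈·⌉ = 1291
j=7: r + 6k = 1522.247294… → ⌈·⌉ = 1523
j=8: r + 7k = 1753.953176… → ⌈·⌉ = 1754
j=9: r + 8k = 1985.659058… → ⌈·⌉ = 1986
j=10: r + 9k = 2217.364941… → ⌈·⌉ = 2218
j=11: r + 10k = 2449.070823… → ⌈·⌉ = 2450
j=12: r + 11k = 2680.776705… → ⌈·⌉ = 2681
j=13: r + 12k = 2912.482588… → ⌈·⌉ = 2913
j=14: r + 13k = 3144.188470… → ⌈·⌉ = 3145
j=15: r + 14k = 3375.894352… → ⌈·⌉ = 3376
j=16: r + 15k = 3607.600235… → ⌈·⌉ = 3608
j=17: r + 16k = 3839.306117… → ⌈·⌉ = 3840

133, 364, 596, 828, 1059, 1291, 1523, 1754, 1986, 2218, 2450, 2681, 2913, 3145, 3376, 3608, 3840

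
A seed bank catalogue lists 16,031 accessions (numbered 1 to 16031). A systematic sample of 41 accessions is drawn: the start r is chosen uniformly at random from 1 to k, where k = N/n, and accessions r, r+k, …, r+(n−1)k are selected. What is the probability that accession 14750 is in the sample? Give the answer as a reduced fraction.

1/391

k = 16031/41 = 391.
Accession 14750 is selected iff r ≡ 14750 (mod 391); exactly one such r in {1,…,391}.
Inclusion probability = 1/391.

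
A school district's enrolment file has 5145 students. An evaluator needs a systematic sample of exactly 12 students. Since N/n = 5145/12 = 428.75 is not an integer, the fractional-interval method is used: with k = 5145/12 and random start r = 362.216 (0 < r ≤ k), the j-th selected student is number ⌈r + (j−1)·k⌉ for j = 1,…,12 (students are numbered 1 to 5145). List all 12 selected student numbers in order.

363, 791, 1220, 1649, 2078, 2506, 2935, 3364, 3793, 4221, 4650, 5079

j=1: r + 0k = 362.216 → ⌈·⌉ = 363
j=2: r + 1k = 790.966 → ⌈·⌉ = 791
j=3: r + 2k = 1219.716 → ⌈·⌉ = 1220
j=4: r + 3k = 1648.466 → ⌈·⌉ = 1649
j=5: r + 4k = 2077.216 → ⌈·⌉ = 2078
j=6: r + 5k = 2505.966 → ⌈·⌉ = 2506
j=7: r + 6k = 2934.716 → ⌈·⌉ = 2935
j=8: r + 7k = 3363.466 → ⌈·⌉ = 3364
j=9: r + 8k = 3792.216 → ⌈·⌉ = 3793
j=10: r + 9k = 4220.966 → ⌈·⌉ = 4221
j=11: r + 10k = 4649.716 → ⌈·⌉ = 4650
j=12: r + 11k = 5078.466 → ⌈·⌉ = 5079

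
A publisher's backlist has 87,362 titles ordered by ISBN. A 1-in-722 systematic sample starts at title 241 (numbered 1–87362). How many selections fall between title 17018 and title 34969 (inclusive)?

25

k = 722
First selection ≥ 17018: 241 + ⌈(17018−241)/722⌉·722 = 241 + 24×722 = 17569
Last selection ≤ 34969: 241 + ⌊(34969−241)/722⌋·722 = 241 + 48×722 = 34897
Count = 48 − 24 + 1 = 25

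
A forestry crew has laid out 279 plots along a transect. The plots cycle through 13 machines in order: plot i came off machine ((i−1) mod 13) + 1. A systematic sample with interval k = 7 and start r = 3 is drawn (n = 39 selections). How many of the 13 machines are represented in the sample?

13

Consecutive selections differ by k = 7, so their machine numbers differ by 7 mod 13 = 7.
gcd(7, 13) = 1, so the sample visits 13/1 = 13 distinct residues mod 13.
Start 3 is machine 3; the machines hit are 1, 2, 3, 4, 5, 6, 7, 8, 9, 10, 11, 12, 13.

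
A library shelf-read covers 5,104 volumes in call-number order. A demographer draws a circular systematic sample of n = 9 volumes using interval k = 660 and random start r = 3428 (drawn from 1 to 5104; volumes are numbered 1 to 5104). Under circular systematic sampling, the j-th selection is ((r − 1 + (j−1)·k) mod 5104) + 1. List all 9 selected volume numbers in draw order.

3428, 4088, 4748, 304, 964, 1624, 2284, 2944, 3604

Selection 1: 3428
Selection 2: 3428 + 660 = 4088
Selection 3: 4088 + 660 = 4748
Selection 4: 4748 + 660 = 5408 → 5408 − 5104 = 304
Selection 5: 304 + 660 = 964
Selection 6: 964 + 660 = 1624
Selection 7: 1624 + 660 = 2284
Selection 8: 2284 + 660 = 2944
Selection 9: 2944 + 660 = 3604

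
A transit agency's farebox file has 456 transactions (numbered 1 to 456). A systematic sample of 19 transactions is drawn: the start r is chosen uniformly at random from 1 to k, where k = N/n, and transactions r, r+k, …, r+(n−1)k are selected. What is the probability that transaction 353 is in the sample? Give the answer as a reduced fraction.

1/24

k = 456/19 = 24.
Transaction 353 is selected iff r ≡ 353 (mod 24); exactly one such r in {1,…,24}.
Inclusion probability = 1/24.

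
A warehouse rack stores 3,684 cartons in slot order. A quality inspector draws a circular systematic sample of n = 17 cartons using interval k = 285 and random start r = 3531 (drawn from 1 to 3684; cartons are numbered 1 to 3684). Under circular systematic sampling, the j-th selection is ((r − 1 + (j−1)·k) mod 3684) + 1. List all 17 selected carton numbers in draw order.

3531, 132, 417, 702, 987, 1272, 1557, 1842, 2127, 2412, 2697, 2982, 3267, 3552, 153, 438, 723

Selection 1: 3531
Selection 2: 3531 + 285 = 3816 → 3816 − 3684 = 132
Selection 3: 132 + 285 = 417
Selection 4: 417 + 285 = 702
Selection 5: 702 + 285 = 987
Selection 6: 987 + 285 = 1272
Selection 7: 1272 + 285 = 1557
Selection 8: 1557 + 285 = 1842
Selection 9: 1842 + 285 = 2127
Selection 10: 2127 + 285 = 2412
Selection 11: 2412 + 285 = 2697
Selection 12: 2697 + 285 = 2982
Selection 13: 2982 + 285 = 3267
Selection 14: 3267 + 285 = 3552
Selection 15: 3552 + 285 = 3837 → 3837 − 3684 = 153
Selection 16: 153 + 285 = 438
Selection 17: 438 + 285 = 723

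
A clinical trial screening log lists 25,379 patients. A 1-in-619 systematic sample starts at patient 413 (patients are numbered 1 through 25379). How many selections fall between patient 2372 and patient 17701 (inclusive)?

k = 619
First selection ≥ 2372: 413 + ⌈(2372−413)/619⌉·619 = 413 + 4×619 = 2889
Last selection ≤ 17701: 413 + ⌊(17701−413)/619⌋·619 = 413 + 27×619 = 17126
Count = 27 − 4 + 1 = 24

24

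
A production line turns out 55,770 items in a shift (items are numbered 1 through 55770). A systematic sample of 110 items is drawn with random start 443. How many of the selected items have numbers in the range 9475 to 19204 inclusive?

k = 55770/110 = 507
First selection ≥ 9475: 443 + ⌈(9475−443)/507⌉·507 = 443 + 18×507 = 9569
Last selection ≤ 19204: 443 + ⌊(19204−443)/507⌋·507 = 443 + 37×507 = 19202
Count = 37 − 18 + 1 = 20

20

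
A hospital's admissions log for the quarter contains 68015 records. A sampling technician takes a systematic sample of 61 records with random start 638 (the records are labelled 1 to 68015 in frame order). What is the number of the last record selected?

67538

k = 68015/61 = 1115
61st selection = r + (61−1)·k = 638 + 60×1115 = 638 + 66900 = 67538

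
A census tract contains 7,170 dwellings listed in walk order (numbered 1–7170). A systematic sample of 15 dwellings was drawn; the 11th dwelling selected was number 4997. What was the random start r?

217

k = 7170/15 = 478
r = 4997 − (11−1)×478 = 4997 − 4780 = 217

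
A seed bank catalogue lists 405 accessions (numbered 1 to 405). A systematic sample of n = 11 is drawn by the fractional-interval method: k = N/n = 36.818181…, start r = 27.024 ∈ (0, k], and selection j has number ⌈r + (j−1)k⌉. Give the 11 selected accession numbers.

j=1: r + 0k = 27.024 → ⌈·⌉ = 28
j=2: r + 1k = 63.842181… → ⌈·⌉ = 64
j=3: r + 2k = 100.660363… → ⌈·⌉ = 101
j=4: r + 3k = 137.478545… → ⌈·⌉ = 138
j=5: r + 4k = 174.296727… → ⌈·⌉ = 175
j=6: r + 5k = 211.114909… → ⌈·⌉ = 212
j=7: r + 6k = 247.933090… → ⌈·⌉ = 248
j=8: r + 7k = 284.751272… → ⌈·⌉ = 285
j=9: r + 8k = 321.569454… → ⌈·⌉ = 322
j=10: r + 9k = 358.387636… → ⌈·⌉ = 359
j=11: r + 10k = 395.205818… → ⌈·⌉ = 396

28, 64, 101, 138, 175, 212, 248, 285, 322, 359, 396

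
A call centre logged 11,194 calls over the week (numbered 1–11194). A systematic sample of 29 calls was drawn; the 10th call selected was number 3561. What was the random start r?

k = 11194/29 = 386
r = 3561 − (10−1)×386 = 3561 − 3474 = 87

87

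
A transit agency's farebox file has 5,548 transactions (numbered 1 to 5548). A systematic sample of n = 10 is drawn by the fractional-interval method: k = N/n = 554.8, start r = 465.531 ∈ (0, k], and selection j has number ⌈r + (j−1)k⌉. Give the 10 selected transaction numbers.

466, 1021, 1576, 2130, 2685, 3240, 3795, 4350, 4904, 5459

j=1: r + 0k = 465.531 → ⌈·⌉ = 466
j=2: r + 1k = 1020.331 → ⌈·⌉ = 1021
j=3: r + 2k = 1575.131 → ⌈·⌉ = 1576
j=4: r + 3k = 2129.931 → ⌈·⌉ = 2130
j=5: r + 4k = 2684.731 → ⌈·⌉ = 2685
j=6: r + 5k = 3239.531 → ⌈·⌉ = 3240
j=7: r + 6k = 3794.331 → ⌈·⌉ = 3795
j=8: r + 7k = 4349.131 → ⌈·⌉ = 4350
j=9: r + 8k = 4903.931 → ⌈·⌉ = 4904
j=10: r + 9k = 5458.731 → ⌈·⌉ = 5459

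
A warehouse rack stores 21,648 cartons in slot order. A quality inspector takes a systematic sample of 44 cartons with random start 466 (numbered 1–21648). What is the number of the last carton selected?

21622

k = 21648/44 = 492
44th selection = r + (44−1)·k = 466 + 43×492 = 466 + 21156 = 21622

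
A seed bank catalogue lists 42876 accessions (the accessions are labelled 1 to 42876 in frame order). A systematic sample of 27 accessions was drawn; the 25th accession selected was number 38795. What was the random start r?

683

k = 42876/27 = 1588
r = 38795 − (25−1)×1588 = 38795 − 38112 = 683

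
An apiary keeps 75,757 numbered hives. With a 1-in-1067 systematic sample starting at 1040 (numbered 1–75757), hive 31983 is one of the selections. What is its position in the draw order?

30

k = 1067
position = (31983 − 1040)/1067 + 1 = 30943/1067 + 1 = 29 + 1 = 30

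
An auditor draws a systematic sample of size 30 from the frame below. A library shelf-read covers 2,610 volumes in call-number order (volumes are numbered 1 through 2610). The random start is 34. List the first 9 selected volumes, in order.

34, 121, 208, 295, 382, 469, 556, 643, 730

k = N/n = 2610/30 = 87
volume 1: 34
volume 2: 34 + 87 = 121
volume 3: 121 + 87 = 208
volume 4: 208 + 87 = 295
volume 5: 295 + 87 = 382
volume 6: 382 + 87 = 469
volume 7: 469 + 87 = 556
volume 8: 556 + 87 = 643
volume 9: 643 + 87 = 730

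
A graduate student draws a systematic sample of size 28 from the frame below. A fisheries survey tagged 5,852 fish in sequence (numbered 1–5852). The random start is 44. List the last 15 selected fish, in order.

k = N/n = 5852/28 = 209
14th selection = 44 + 13×209 = 2761
15th: 2761 + 209 = 2970
16th: 2970 + 209 = 3179
17th: 3179 + 209 = 3388
18th: 3388 + 209 = 3597
19th: 3597 + 209 = 3806
20th: 3806 + 209 = 4015
21st: 4015 + 209 = 4224
22nd: 4224 + 209 = 4433
23rd: 4433 + 209 = 4642
24th: 4642 + 209 = 4851
25th: 4851 + 209 = 5060
26th: 5060 + 209 = 5269
27th: 5269 + 209 = 5478
28th: 5478 + 209 = 5687

2761, 2970, 3179, 3388, 3597, 3806, 4015, 4224, 4433, 4642, 4851, 5060, 5269, 5478, 5687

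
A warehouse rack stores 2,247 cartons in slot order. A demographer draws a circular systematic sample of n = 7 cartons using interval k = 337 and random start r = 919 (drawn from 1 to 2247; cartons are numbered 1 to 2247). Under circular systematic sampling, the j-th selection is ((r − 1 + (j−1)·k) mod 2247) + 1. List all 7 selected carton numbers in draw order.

Selection 1: 919
Selection 2: 919 + 337 = 1256
Selection 3: 1256 + 337 = 1593
Selection 4: 1593 + 337 = 1930
Selection 5: 1930 + 337 = 2267 → 2267 − 2247 = 20
Selection 6: 20 + 337 = 357
Selection 7: 357 + 337 = 694

919, 1256, 1593, 1930, 20, 357, 694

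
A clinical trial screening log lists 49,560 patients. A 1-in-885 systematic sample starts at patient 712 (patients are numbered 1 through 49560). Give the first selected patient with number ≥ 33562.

34342

k = 885
Steps past start: ⌈(33562 − 712)/885⌉ = ⌈32850/885⌉ = 38
Selected patient: 712 + 38×885 = 34342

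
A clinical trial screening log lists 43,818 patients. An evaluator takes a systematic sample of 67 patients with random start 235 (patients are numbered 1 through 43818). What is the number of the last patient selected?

k = 43818/67 = 654
67th selection = r + (67−1)·k = 235 + 66×654 = 235 + 43164 = 43399

43399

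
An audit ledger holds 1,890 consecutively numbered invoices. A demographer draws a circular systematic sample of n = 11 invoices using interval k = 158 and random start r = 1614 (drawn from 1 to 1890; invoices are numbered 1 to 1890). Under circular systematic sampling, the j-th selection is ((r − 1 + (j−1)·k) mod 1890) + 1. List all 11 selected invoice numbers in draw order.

1614, 1772, 40, 198, 356, 514, 672, 830, 988, 1146, 1304

Selection 1: 1614
Selection 2: 1614 + 158 = 1772
Selection 3: 1772 + 158 = 1930 → 1930 − 1890 = 40
Selection 4: 40 + 158 = 198
Selection 5: 198 + 158 = 356
Selection 6: 356 + 158 = 514
Selection 7: 514 + 158 = 672
Selection 8: 672 + 158 = 830
Selection 9: 830 + 158 = 988
Selection 10: 988 + 158 = 1146
Selection 11: 1146 + 158 = 1304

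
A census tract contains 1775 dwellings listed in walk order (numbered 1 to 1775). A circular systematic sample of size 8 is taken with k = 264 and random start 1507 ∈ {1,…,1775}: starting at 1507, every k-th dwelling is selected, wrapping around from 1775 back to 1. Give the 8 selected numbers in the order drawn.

1507, 1771, 260, 524, 788, 1052, 1316, 1580

Selection 1: 1507
Selection 2: 1507 + 264 = 1771
Selection 3: 1771 + 264 = 2035 → 2035 − 1775 = 260
Selection 4: 260 + 264 = 524
Selection 5: 524 + 264 = 788
Selection 6: 788 + 264 = 1052
Selection 7: 1052 + 264 = 1316
Selection 8: 1316 + 264 = 1580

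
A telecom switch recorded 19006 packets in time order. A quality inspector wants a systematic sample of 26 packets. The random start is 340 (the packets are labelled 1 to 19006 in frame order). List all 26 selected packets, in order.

340, 1071, 1802, 2533, 3264, 3995, 4726, 5457, 6188, 6919, 7650, 8381, 9112, 9843, 10574, 11305, 12036, 12767, 13498, 14229, 14960, 15691, 16422, 17153, 17884, 18615

k = N/n = 19006/26 = 731
packet 1: 340
packet 2: 340 + 731 = 1071
packet 3: 1071 + 731 = 1802
packet 4: 1802 + 731 = 2533
packet 5: 2533 + 731 = 3264
packet 6: 3264 + 731 = 3995
packet 7: 3995 + 731 = 4726
packet 8: 4726 + 731 = 5457
packet 9: 5457 + 731 = 6188
packet 10: 6188 + 731 = 6919
packet 11: 6919 + 731 = 7650
packet 12: 7650 + 731 = 8381
packet 13: 8381 + 731 = 9112
packet 14: 9112 + 731 = 9843
packet 15: 9843 + 731 = 10574
packet 16: 10574 + 731 = 11305
packet 17: 11305 + 731 = 12036
packet 18: 12036 + 731 = 12767
packet 19: 12767 + 731 = 13498
packet 20: 13498 + 731 = 14229
packet 21: 14229 + 731 = 14960
packet 22: 14960 + 731 = 15691
packet 23: 15691 + 731 = 16422
packet 24: 16422 + 731 = 17153
packet 25: 17153 + 731 = 17884
packet 26: 17884 + 731 = 18615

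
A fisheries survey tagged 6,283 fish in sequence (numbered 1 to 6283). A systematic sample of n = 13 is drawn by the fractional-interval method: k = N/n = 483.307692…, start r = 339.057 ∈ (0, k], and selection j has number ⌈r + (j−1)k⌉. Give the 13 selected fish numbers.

340, 823, 1306, 1789, 2273, 2756, 3239, 3723, 4206, 4689, 5173, 5656, 6139

j=1: r + 0k = 339.057 → ⌈·⌉ = 340
j=2: r + 1k = 822.364692… → ⌈·⌉ = 823
j=3: r + 2k = 1305.672384… → ⌈·⌉ = 1306
j=4: r + 3k = 1788.980076… → ⌈·⌉ = 1789
j=5: r + 4k = 2272.287769… → ⌈·⌉ = 2273
j=6: r + 5k = 2755.595461… → ⌈·⌉ = 2756
j=7: r + 6k = 3238.903153… → ⌈·⌉ = 3239
j=8: r + 7k = 3722.210846… → ⌈·⌉ = 3723
j=9: r + 8k = 4205.518538… → ⌈·⌉ = 4206
j=10: r + 9k = 4688.826230… → ⌈·⌉ = 4689
j=11: r + 10k = 5172.133923… → ⌈·⌉ = 5173
j=12: r + 11k = 5655.441615… → ⌈·⌉ = 5656
j=13: r + 12k = 6138.749307… → ⌈·⌉ = 6139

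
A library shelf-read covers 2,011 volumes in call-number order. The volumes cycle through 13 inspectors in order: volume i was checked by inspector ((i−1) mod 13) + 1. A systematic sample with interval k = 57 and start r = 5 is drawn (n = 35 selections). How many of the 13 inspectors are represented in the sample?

13

Consecutive selections differ by k = 57, so their inspector numbers differ by 57 mod 13 = 5.
gcd(57, 13) = 1, so the sample visits 13/1 = 13 distinct residues mod 13.
Start 5 is inspector 5; the inspectors hit are 1, 2, 3, 4, 5, 6, 7, 8, 9, 10, 11, 12, 13.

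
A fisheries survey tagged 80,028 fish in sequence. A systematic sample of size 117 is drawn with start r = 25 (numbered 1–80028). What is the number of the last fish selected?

k = 80028/117 = 684
117th selection = r + (117−1)·k = 25 + 116×684 = 25 + 79344 = 79369

79369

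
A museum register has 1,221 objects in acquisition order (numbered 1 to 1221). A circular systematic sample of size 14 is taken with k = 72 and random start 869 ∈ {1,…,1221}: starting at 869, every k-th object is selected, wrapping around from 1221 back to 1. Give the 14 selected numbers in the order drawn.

869, 941, 1013, 1085, 1157, 8, 80, 152, 224, 296, 368, 440, 512, 584

Selection 1: 869
Selection 2: 869 + 72 = 941
Selection 3: 941 + 72 = 1013
Selection 4: 1013 + 72 = 1085
Selection 5: 1085 + 72 = 1157
Selection 6: 1157 + 72 = 1229 → 1229 − 1221 = 8
Selection 7: 8 + 72 = 80
Selection 8: 80 + 72 = 152
Selection 9: 152 + 72 = 224
Selection 10: 224 + 72 = 296
Selection 11: 296 + 72 = 368
Selection 12: 368 + 72 = 440
Selection 13: 440 + 72 = 512
Selection 14: 512 + 72 = 584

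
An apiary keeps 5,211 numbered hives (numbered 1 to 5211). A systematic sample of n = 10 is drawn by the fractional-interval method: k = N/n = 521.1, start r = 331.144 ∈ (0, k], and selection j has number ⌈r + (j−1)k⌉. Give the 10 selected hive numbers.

332, 853, 1374, 1895, 2416, 2937, 3458, 3979, 4500, 5022

j=1: r + 0k = 331.144 → ⌈·⌉ = 332
j=2: r + 1k = 852.244 → ⌈·⌉ = 853
j=3: r + 2k = 1373.344 → ⌈·⌉ = 1374
j=4: r + 3k = 1894.444 → ⌈·⌉ = 1895
j=5: r + 4k = 2415.544 → ⌈·⌉ = 2416
j=6: r + 5k = 2936.644 → ⌈·⌉ = 2937
j=7: r + 6k = 3457.744 → ⌈·⌉ = 3458
j=8: r + 7k = 3978.844 → ⌈·⌉ = 3979
j=9: r + 8k = 4499.944 → ⌈·⌉ = 4500
j=10: r + 9k = 5021.044 → ⌈·⌉ = 5022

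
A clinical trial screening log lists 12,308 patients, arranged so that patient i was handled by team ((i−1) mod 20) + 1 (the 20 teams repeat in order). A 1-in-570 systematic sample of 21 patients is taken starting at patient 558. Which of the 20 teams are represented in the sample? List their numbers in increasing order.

8, 18

Consecutive selections differ by k = 570, so their team numbers differ by 570 mod 20 = 10.
gcd(570, 20) = 10, so the sample visits 20/10 = 2 distinct residues mod 20.
Start 558 is team 18; the teams hit are 8, 18.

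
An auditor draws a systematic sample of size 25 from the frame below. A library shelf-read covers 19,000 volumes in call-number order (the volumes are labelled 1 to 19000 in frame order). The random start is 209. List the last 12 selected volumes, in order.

k = N/n = 19000/25 = 760
14th selection = 209 + 13×760 = 10089
15th: 10089 + 760 = 10849
16th: 10849 + 760 = 11609
17th: 11609 + 760 = 12369
18th: 12369 + 760 = 13129
19th: 13129 + 760 = 13889
20th: 13889 + 760 = 14649
21st: 14649 + 760 = 15409
22nd: 15409 + 760 = 16169
23rd: 16169 + 760 = 16929
24th: 16929 + 760 = 17689
25th: 17689 + 760 = 18449

10089, 10849, 11609, 12369, 13129, 13889, 14649, 15409, 16169, 16929, 17689, 18449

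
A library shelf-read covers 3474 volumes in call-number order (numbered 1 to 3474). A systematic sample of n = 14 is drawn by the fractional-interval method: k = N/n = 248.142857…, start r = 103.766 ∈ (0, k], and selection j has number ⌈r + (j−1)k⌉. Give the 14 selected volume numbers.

104, 352, 601, 849, 1097, 1345, 1593, 1841, 2089, 2338, 2586, 2834, 3082, 3330

j=1: r + 0k = 103.766 → ⌈·⌉ = 104
j=2: r + 1k = 351.908857… → ⌈·⌉ = 352
j=3: r + 2k = 600.051714… → ⌈·⌉ = 601
j=4: r + 3k = 848.194571… → ⌈·⌉ = 849
j=5: r + 4k = 1096.337428… → ⌈·⌉ = 1097
j=6: r + 5k = 1344.480285… → ⌈·⌉ = 1345
j=7: r + 6k = 1592.623142… → ⌈·⌉ = 1593
j=8: r + 7k = 1840.766 → ⌈·⌉ = 1841
j=9: r + 8k = 2088.908857… → ⌈·⌉ = 2089
j=10: r + 9k = 2337.051714… → ⌈·⌉ = 2338
j=11: r + 10k = 2585.194571… → ⌈·⌉ = 2586
j=12: r + 11k = 2833.337428… → ⌈·⌉ = 2834
j=13: r + 12k = 3081.480285… → ⌈·⌉ = 3082
j=14: r + 13k = 3329.623142… → ⌈·⌉ = 3330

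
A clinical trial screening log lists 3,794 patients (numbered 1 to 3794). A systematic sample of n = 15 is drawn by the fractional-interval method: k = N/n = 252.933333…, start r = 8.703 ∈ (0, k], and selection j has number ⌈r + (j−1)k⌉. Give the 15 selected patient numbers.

9, 262, 515, 768, 1021, 1274, 1527, 1780, 2033, 2286, 2539, 2791, 3044, 3297, 3550

j=1: r + 0k = 8.703 → ⌈·⌉ = 9
j=2: r + 1k = 261.636333… → ⌈·⌉ = 262
j=3: r + 2k = 514.569666… → ⌈·⌉ = 515
j=4: r + 3k = 767.503 → ⌈·⌉ = 768
j=5: r + 4k = 1020.436333… → ⌈·⌉ = 1021
j=6: r + 5k = 1273.369666… → ⌈·⌉ = 1274
j=7: r + 6k = 1526.303 → ⌈·⌉ = 1527
j=8: r + 7k = 1779.236333… → ⌈·⌉ = 1780
j=9: r + 8k = 2032.169666… → ⌈·⌉ = 2033
j=10: r + 9k = 2285.103 → ⌈·⌉ = 2286
j=11: r + 10k = 2538.036333… → ⌈·⌉ = 2539
j=12: r + 11k = 2790.969666… → ⌈·⌉ = 2791
j=13: r + 12k = 3043.903 → ⌈·⌉ = 3044
j=14: r + 13k = 3296.836333… → ⌈·⌉ = 3297
j=15: r + 14k = 3549.769666… → ⌈·⌉ = 3550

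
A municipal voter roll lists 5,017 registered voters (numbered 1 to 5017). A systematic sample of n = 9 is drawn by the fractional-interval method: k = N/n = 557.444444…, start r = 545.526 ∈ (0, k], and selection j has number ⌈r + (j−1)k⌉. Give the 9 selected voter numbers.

j=1: r + 0k = 545.526 → ⌈·⌉ = 546
j=2: r + 1k = 1102.970444… → ⌈·⌉ = 1103
j=3: r + 2k = 1660.414888… → ⌈·⌉ = 1661
j=4: r + 3k = 2217.859333… → ⌈·⌉ = 2218
j=5: r + 4k = 2775.303777… → ⌈·⌉ = 2776
j=6: r + 5k = 3332.748222… → ⌈·⌉ = 3333
j=7: r + 6k = 3890.192666… → ⌈·⌉ = 3891
j=8: r + 7k = 4447.637111… → ⌈·⌉ = 4448
j=9: r + 8k = 5005.081555… → ⌈·⌉ = 5006

546, 1103, 1661, 2218, 2776, 3333, 3891, 4448, 5006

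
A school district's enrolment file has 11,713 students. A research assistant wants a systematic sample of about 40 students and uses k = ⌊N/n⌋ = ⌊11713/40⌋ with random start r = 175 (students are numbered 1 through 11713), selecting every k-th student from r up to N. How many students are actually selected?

40

k = ⌊11713/40⌋ = 292
Achieved size = ⌊(11713 − 175)/292⌋ + 1 = ⌊11538/292⌋ + 1 = 39 + 1 = 40
(last selection: 175 + 39×292 = 11563 ≤ 11713; next would be 11855 > 11713)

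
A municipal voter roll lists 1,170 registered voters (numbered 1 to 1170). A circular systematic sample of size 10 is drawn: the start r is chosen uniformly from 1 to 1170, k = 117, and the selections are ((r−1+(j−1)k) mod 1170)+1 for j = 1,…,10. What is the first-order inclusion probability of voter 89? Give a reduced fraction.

For each position j, as r ranges over 1…1170 the j-th selection hits every voter exactly once, so voter 89 is selected for exactly 10 of the 1170 starts.
Inclusion probability = 10/1170 = 1/117.

1/117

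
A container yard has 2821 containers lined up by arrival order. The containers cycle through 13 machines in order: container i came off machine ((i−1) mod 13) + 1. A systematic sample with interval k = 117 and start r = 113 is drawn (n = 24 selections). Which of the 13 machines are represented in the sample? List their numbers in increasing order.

Consecutive selections differ by k = 117, so their machine numbers differ by 117 mod 13 = 0.
gcd(117, 13) = 13, so the sample visits 13/13 = 1 distinct residues mod 13.
Start 113 is machine 9; the machines hit are 9.

9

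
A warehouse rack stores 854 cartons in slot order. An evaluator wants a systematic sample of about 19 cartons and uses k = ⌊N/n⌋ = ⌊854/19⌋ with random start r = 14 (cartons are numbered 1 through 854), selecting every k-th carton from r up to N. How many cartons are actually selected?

k = ⌊854/19⌋ = 44
Achieved size = ⌊(854 − 14)/44⌋ + 1 = ⌊840/44⌋ + 1 = 19 + 1 = 20
(last selection: 14 + 19×44 = 850 ≤ 854; next would be 894 > 854)

20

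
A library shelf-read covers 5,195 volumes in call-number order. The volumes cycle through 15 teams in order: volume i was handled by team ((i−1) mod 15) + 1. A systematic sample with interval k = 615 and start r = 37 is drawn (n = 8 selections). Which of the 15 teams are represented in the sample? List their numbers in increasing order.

7

Consecutive selections differ by k = 615, so their team numbers differ by 615 mod 15 = 0.
gcd(615, 15) = 15, so the sample visits 15/15 = 1 distinct residues mod 15.
Start 37 is team 7; the teams hit are 7.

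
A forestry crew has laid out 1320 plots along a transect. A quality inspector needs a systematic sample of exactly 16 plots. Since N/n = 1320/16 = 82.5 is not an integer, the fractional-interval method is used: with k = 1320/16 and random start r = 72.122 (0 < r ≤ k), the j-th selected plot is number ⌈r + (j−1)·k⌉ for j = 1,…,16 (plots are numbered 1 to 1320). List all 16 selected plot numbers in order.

j=1: r + 0k = 72.122 → ⌈·⌉ = 73
j=2: r + 1k = 154.622 → ⌈·⌉ = 155
j=3: r + 2k = 237.122 → ⌈·⌉ = 238
j=4: r + 3k = 319.622 → ⌈·⌉ = 320
j=5: r + 4k = 402.122 → ⌈·⌉ = 403
j=6: r + 5k = 484.622 → ⌈·⌉ = 485
j=7: r + 6k = 567.122 → ⌈·⌉ = 568
j=8: r + 7k = 649.622 → ⌈·⌉ = 650
j=9: r + 8k = 732.122 → ⌈·⌉ = 733
j=10: r + 9k = 814.622 → ⌈·⌉ = 815
j=11: r + 10k = 897.122 → ⌈·⌉ = 898
j=12: r + 11k = 979.622 → ⌈·⌉ = 980
j=13: r + 12k = 1062.122 → ⌈·⌉ = 1063
j=14: r + 13k = 1144.622 → ⌈·⌉ = 1145
j=15: r + 14k = 1227.122 → ⌈·⌉ = 1228
j=16: r + 15k = 1309.622 → ⌈·⌉ = 1310

73, 155, 238, 320, 403, 485, 568, 650, 733, 815, 898, 980, 1063, 1145, 1228, 1310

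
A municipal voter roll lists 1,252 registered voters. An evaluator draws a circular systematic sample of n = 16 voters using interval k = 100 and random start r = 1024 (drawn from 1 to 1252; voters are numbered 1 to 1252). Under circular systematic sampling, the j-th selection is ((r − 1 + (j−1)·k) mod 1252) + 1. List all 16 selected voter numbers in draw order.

1024, 1124, 1224, 72, 172, 272, 372, 472, 572, 672, 772, 872, 972, 1072, 1172, 20

Selection 1: 1024
Selection 2: 1024 + 100 = 1124
Selection 3: 1124 + 100 = 1224
Selection 4: 1224 + 100 = 1324 → 1324 − 1252 = 72
Selection 5: 72 + 100 = 172
Selection 6: 172 + 100 = 272
Selection 7: 272 + 100 = 372
Selection 8: 372 + 100 = 472
Selection 9: 472 + 100 = 572
Selection 10: 572 + 100 = 672
Selection 11: 672 + 100 = 772
Selection 12: 772 + 100 = 872
Selection 13: 872 + 100 = 972
Selection 14: 972 + 100 = 1072
Selection 15: 1072 + 100 = 1172
Selection 16: 1172 + 100 = 1272 → 1272 − 1252 = 20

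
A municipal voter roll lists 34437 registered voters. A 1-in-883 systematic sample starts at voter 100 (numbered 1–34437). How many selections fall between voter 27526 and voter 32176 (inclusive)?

k = 883
First selection ≥ 27526: 100 + ⌈(27526−100)/883⌉·883 = 100 + 32×883 = 28356
Last selection ≤ 32176: 100 + ⌊(32176−100)/883⌋·883 = 100 + 36×883 = 31888
Count = 36 − 32 + 1 = 5

5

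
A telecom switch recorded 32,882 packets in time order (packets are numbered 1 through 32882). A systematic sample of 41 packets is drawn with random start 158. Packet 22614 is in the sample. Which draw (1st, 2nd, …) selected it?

29

k = 32882/41 = 802
position = (22614 − 158)/802 + 1 = 22456/802 + 1 = 28 + 1 = 29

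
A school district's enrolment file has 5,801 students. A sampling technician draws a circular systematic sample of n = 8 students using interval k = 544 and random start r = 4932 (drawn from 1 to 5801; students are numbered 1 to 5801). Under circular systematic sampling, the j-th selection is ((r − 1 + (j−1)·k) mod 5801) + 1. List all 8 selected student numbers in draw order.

4932, 5476, 219, 763, 1307, 1851, 2395, 2939

Selection 1: 4932
Selection 2: 4932 + 544 = 5476
Selection 3: 5476 + 544 = 6020 → 6020 − 5801 = 219
Selection 4: 219 + 544 = 763
Selection 5: 763 + 544 = 1307
Selection 6: 1307 + 544 = 1851
Selection 7: 1851 + 544 = 2395
Selection 8: 2395 + 544 = 2939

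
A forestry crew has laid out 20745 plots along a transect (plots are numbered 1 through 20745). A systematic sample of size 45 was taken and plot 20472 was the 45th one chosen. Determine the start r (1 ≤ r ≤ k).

k = 20745/45 = 461
r = 20472 − (45−1)×461 = 20472 − 20284 = 188

188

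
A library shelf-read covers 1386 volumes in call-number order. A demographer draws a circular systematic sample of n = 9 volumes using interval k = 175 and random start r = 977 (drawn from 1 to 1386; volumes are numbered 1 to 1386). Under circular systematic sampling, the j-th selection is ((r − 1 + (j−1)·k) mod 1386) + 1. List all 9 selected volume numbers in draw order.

977, 1152, 1327, 116, 291, 466, 641, 816, 991

Selection 1: 977
Selection 2: 977 + 175 = 1152
Selection 3: 1152 + 175 = 1327
Selection 4: 1327 + 175 = 1502 → 1502 − 1386 = 116
Selection 5: 116 + 175 = 291
Selection 6: 291 + 175 = 466
Selection 7: 466 + 175 = 641
Selection 8: 641 + 175 = 816
Selection 9: 816 + 175 = 991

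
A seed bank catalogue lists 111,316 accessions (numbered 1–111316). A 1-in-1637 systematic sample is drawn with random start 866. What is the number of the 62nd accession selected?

k = 1637
62nd selection = r + (62−1)·k = 866 + 61×1637 = 866 + 99857 = 100723

100723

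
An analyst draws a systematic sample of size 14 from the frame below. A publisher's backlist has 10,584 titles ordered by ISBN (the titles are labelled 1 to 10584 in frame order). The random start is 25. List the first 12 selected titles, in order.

25, 781, 1537, 2293, 3049, 3805, 4561, 5317, 6073, 6829, 7585, 8341

k = N/n = 10584/14 = 756
title 1: 25
title 2: 25 + 756 = 781
title 3: 781 + 756 = 1537
title 4: 1537 + 756 = 2293
title 5: 2293 + 756 = 3049
title 6: 3049 + 756 = 3805
title 7: 3805 + 756 = 4561
title 8: 4561 + 756 = 5317
title 9: 5317 + 756 = 6073
title 10: 6073 + 756 = 6829
title 11: 6829 + 756 = 7585
title 12: 7585 + 756 = 8341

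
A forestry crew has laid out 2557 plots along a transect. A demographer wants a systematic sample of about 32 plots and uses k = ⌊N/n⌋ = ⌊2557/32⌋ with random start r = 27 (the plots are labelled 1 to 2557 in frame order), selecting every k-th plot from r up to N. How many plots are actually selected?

33

k = ⌊2557/32⌋ = 79
Achieved size = ⌊(2557 − 27)/79⌋ + 1 = ⌊2530/79⌋ + 1 = 32 + 1 = 33
(last selection: 27 + 32×79 = 2555 ≤ 2557; next would be 2634 > 2557)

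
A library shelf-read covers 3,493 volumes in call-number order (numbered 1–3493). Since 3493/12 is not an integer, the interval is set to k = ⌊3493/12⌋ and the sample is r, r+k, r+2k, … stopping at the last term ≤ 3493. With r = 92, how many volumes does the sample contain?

12

k = ⌊3493/12⌋ = 291
Achieved size = ⌊(3493 − 92)/291⌋ + 1 = ⌊3401/291⌋ + 1 = 11 + 1 = 12
(last selection: 92 + 11×291 = 3293 ≤ 3493; next would be 3584 > 3493)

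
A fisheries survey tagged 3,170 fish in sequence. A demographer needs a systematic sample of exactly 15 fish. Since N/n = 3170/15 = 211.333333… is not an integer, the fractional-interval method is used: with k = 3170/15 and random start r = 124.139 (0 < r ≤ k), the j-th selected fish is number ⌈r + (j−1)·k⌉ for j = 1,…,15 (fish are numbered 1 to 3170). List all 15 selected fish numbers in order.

j=1: r + 0k = 124.139 → ⌈·⌉ = 125
j=2: r + 1k = 335.472333… → ⌈·⌉ = 336
j=3: r + 2k = 546.805666… → ⌈·⌉ = 547
j=4: r + 3k = 758.139 → ⌈·⌉ = 759
j=5: r + 4k = 969.472333… → ⌈·⌉ = 970
j=6: r + 5k = 1180.805666… → ⌈·⌉ = 1181
j=7: r + 6k = 1392.139 → ⌈·⌉ = 1393
j=8: r + 7k = 1603.472333… → ⌈·⌉ = 1604
j=9: r + 8k = 1814.805666… → ⌈·⌉ = 1815
j=10: r + 9k = 2026.139 → ⌈·⌉ = 2027
j=11: r + 10k = 2237.472333… → ⌈·⌉ = 2238
j=12: r + 11k = 2448.805666… → ⌈·⌉ = 2449
j=13: r + 12k = 2660.139 → ⌈·⌉ = 2661
j=14: r + 13k = 2871.472333… → ⌈·⌉ = 2872
j=15: r + 14k = 3082.805666… → ⌈·⌉ = 3083

125, 336, 547, 759, 970, 1181, 1393, 1604, 1815, 2027, 2238, 2449, 2661, 2872, 3083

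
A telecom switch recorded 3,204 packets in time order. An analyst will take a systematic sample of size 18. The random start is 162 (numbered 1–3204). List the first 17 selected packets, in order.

k = N/n = 3204/18 = 178
packet 1: 162
packet 2: 162 + 178 = 340
packet 3: 340 + 178 = 518
packet 4: 518 + 178 = 696
packet 5: 696 + 178 = 874
packet 6: 874 + 178 = 1052
packet 7: 1052 + 178 = 1230
packet 8: 1230 + 178 = 1408
packet 9: 1408 + 178 = 1586
packet 10: 1586 + 178 = 1764
packet 11: 1764 + 178 = 1942
packet 12: 1942 + 178 = 2120
packet 13: 2120 + 178 = 2298
packet 14: 2298 + 178 = 2476
packet 15: 2476 + 178 = 2654
packet 16: 2654 + 178 = 2832
packet 17: 2832 + 178 = 3010

162, 340, 518, 696, 874, 1052, 1230, 1408, 1586, 1764, 1942, 2120, 2298, 2476, 2654, 2832, 3010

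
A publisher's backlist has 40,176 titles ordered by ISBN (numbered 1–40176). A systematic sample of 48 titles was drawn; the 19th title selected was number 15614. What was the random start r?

548

k = 40176/48 = 837
r = 15614 − (19−1)×837 = 15614 − 15066 = 548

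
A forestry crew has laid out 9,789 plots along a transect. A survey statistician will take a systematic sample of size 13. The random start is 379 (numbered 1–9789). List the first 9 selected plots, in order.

379, 1132, 1885, 2638, 3391, 4144, 4897, 5650, 6403

k = N/n = 9789/13 = 753
plot 1: 379
plot 2: 379 + 753 = 1132
plot 3: 1132 + 753 = 1885
plot 4: 1885 + 753 = 2638
plot 5: 2638 + 753 = 3391
plot 6: 3391 + 753 = 4144
plot 7: 4144 + 753 = 4897
plot 8: 4897 + 753 = 5650
plot 9: 5650 + 753 = 6403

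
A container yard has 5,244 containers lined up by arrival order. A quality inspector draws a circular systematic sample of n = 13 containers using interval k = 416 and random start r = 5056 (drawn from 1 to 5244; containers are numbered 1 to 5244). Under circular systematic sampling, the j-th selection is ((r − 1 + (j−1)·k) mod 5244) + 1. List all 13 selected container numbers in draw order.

Selection 1: 5056
Selection 2: 5056 + 416 = 5472 → 5472 − 5244 = 228
Selection 3: 228 + 416 = 644
Selection 4: 644 + 416 = 1060
Selection 5: 1060 + 416 = 1476
Selection 6: 1476 + 416 = 1892
Selection 7: 1892 + 416 = 2308
Selection 8: 2308 + 416 = 2724
Selection 9: 2724 + 416 = 3140
Selection 10: 3140 + 416 = 3556
Selection 11: 3556 + 416 = 3972
Selection 12: 3972 + 416 = 4388
Selection 13: 4388 + 416 = 4804

5056, 228, 644, 1060, 1476, 1892, 2308, 2724, 3140, 3556, 3972, 4388, 4804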